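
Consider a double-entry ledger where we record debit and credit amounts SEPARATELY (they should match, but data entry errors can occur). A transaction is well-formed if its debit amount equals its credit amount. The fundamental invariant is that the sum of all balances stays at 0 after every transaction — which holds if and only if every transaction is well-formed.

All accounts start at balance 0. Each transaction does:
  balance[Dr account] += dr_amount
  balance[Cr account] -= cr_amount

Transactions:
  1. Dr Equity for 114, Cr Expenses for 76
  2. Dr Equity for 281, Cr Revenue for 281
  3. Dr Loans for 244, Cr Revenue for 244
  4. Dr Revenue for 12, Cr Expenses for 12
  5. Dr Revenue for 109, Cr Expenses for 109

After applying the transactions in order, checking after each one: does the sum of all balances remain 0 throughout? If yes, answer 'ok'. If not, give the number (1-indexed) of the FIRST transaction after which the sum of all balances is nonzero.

Answer: 1

Derivation:
After txn 1: dr=114 cr=76 sum_balances=38
After txn 2: dr=281 cr=281 sum_balances=38
After txn 3: dr=244 cr=244 sum_balances=38
After txn 4: dr=12 cr=12 sum_balances=38
After txn 5: dr=109 cr=109 sum_balances=38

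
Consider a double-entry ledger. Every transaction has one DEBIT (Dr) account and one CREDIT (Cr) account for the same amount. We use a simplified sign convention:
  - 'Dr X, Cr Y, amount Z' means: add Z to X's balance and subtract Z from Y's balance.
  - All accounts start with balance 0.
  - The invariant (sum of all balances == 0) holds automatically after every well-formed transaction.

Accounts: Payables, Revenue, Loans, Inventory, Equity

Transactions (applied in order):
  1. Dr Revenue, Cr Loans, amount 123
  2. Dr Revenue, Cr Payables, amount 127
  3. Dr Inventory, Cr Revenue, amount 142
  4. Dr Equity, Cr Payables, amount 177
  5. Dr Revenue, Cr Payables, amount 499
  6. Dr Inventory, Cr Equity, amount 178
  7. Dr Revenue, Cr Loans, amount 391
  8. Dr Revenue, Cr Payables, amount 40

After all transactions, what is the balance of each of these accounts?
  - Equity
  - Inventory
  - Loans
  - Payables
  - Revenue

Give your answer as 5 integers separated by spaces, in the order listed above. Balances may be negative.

Answer: -1 320 -514 -843 1038

Derivation:
After txn 1 (Dr Revenue, Cr Loans, amount 123): Loans=-123 Revenue=123
After txn 2 (Dr Revenue, Cr Payables, amount 127): Loans=-123 Payables=-127 Revenue=250
After txn 3 (Dr Inventory, Cr Revenue, amount 142): Inventory=142 Loans=-123 Payables=-127 Revenue=108
After txn 4 (Dr Equity, Cr Payables, amount 177): Equity=177 Inventory=142 Loans=-123 Payables=-304 Revenue=108
After txn 5 (Dr Revenue, Cr Payables, amount 499): Equity=177 Inventory=142 Loans=-123 Payables=-803 Revenue=607
After txn 6 (Dr Inventory, Cr Equity, amount 178): Equity=-1 Inventory=320 Loans=-123 Payables=-803 Revenue=607
After txn 7 (Dr Revenue, Cr Loans, amount 391): Equity=-1 Inventory=320 Loans=-514 Payables=-803 Revenue=998
After txn 8 (Dr Revenue, Cr Payables, amount 40): Equity=-1 Inventory=320 Loans=-514 Payables=-843 Revenue=1038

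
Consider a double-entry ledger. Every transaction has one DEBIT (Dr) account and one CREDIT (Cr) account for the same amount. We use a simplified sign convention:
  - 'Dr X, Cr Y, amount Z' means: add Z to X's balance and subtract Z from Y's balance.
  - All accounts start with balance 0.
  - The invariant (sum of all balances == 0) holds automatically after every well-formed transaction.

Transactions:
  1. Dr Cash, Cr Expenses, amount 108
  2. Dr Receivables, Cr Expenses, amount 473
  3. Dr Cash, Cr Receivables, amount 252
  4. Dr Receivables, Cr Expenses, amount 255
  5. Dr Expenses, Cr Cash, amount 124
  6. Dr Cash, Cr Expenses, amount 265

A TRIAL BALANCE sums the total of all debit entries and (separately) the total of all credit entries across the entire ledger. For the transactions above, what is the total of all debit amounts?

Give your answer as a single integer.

Txn 1: debit+=108
Txn 2: debit+=473
Txn 3: debit+=252
Txn 4: debit+=255
Txn 5: debit+=124
Txn 6: debit+=265
Total debits = 1477

Answer: 1477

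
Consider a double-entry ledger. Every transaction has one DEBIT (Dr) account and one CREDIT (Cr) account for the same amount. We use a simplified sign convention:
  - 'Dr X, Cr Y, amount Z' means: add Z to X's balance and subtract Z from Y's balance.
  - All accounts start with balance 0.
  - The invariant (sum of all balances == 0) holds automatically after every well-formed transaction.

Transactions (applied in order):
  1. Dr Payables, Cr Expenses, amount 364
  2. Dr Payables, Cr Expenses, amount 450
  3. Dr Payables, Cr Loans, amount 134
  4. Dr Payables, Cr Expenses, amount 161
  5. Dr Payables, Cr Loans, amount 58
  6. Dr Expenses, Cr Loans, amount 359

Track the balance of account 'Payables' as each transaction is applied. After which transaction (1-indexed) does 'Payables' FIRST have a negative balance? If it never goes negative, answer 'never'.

After txn 1: Payables=364
After txn 2: Payables=814
After txn 3: Payables=948
After txn 4: Payables=1109
After txn 5: Payables=1167
After txn 6: Payables=1167

Answer: never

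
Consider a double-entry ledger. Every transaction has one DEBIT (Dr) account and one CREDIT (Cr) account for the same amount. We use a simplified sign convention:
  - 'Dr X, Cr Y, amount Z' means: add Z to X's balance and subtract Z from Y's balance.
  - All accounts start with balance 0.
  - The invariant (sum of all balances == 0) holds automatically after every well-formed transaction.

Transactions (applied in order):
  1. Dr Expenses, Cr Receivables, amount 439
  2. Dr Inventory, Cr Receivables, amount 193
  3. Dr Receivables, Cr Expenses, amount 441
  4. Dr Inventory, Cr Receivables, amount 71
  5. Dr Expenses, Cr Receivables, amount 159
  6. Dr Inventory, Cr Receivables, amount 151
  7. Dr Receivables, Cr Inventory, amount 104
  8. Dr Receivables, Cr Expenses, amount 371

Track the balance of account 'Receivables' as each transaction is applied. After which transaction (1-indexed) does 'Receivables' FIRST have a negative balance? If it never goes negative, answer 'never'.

Answer: 1

Derivation:
After txn 1: Receivables=-439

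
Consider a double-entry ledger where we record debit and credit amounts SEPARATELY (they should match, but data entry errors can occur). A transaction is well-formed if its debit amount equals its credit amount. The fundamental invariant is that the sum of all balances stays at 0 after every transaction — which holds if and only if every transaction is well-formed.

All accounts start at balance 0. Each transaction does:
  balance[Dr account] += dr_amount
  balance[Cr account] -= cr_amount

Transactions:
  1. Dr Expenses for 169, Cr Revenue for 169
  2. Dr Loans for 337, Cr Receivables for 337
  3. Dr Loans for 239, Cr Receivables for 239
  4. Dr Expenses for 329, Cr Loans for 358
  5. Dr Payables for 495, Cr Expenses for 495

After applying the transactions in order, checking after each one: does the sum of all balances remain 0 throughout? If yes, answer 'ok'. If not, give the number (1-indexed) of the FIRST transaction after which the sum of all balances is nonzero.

Answer: 4

Derivation:
After txn 1: dr=169 cr=169 sum_balances=0
After txn 2: dr=337 cr=337 sum_balances=0
After txn 3: dr=239 cr=239 sum_balances=0
After txn 4: dr=329 cr=358 sum_balances=-29
After txn 5: dr=495 cr=495 sum_balances=-29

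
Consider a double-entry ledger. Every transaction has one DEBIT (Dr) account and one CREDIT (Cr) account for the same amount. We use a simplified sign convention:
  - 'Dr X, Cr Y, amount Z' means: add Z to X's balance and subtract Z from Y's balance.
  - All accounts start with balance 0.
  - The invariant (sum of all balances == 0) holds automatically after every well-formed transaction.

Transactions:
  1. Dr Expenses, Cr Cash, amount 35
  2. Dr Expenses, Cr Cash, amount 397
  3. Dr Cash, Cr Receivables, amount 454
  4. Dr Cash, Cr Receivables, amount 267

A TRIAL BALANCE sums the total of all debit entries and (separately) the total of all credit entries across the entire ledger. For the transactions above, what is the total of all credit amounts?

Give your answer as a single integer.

Answer: 1153

Derivation:
Txn 1: credit+=35
Txn 2: credit+=397
Txn 3: credit+=454
Txn 4: credit+=267
Total credits = 1153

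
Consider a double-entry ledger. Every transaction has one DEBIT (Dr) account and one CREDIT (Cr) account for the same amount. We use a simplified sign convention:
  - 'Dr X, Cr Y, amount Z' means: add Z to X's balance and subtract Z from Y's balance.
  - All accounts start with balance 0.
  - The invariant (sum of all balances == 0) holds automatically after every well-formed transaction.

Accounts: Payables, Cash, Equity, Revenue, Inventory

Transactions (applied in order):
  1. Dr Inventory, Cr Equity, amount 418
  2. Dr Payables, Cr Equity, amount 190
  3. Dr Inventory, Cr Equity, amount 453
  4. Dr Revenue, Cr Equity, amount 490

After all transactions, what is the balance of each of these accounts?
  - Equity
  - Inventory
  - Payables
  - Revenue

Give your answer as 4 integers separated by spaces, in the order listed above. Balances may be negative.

After txn 1 (Dr Inventory, Cr Equity, amount 418): Equity=-418 Inventory=418
After txn 2 (Dr Payables, Cr Equity, amount 190): Equity=-608 Inventory=418 Payables=190
After txn 3 (Dr Inventory, Cr Equity, amount 453): Equity=-1061 Inventory=871 Payables=190
After txn 4 (Dr Revenue, Cr Equity, amount 490): Equity=-1551 Inventory=871 Payables=190 Revenue=490

Answer: -1551 871 190 490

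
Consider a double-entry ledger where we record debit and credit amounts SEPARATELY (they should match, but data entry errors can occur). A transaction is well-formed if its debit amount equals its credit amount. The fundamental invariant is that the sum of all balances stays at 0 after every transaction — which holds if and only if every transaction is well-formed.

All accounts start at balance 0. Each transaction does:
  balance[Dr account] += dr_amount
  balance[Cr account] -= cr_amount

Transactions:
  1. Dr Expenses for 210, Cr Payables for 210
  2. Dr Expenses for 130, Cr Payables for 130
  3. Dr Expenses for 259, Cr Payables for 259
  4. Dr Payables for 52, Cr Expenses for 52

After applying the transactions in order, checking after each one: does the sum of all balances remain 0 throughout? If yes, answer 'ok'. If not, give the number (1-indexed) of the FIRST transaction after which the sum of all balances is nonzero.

Answer: ok

Derivation:
After txn 1: dr=210 cr=210 sum_balances=0
After txn 2: dr=130 cr=130 sum_balances=0
After txn 3: dr=259 cr=259 sum_balances=0
After txn 4: dr=52 cr=52 sum_balances=0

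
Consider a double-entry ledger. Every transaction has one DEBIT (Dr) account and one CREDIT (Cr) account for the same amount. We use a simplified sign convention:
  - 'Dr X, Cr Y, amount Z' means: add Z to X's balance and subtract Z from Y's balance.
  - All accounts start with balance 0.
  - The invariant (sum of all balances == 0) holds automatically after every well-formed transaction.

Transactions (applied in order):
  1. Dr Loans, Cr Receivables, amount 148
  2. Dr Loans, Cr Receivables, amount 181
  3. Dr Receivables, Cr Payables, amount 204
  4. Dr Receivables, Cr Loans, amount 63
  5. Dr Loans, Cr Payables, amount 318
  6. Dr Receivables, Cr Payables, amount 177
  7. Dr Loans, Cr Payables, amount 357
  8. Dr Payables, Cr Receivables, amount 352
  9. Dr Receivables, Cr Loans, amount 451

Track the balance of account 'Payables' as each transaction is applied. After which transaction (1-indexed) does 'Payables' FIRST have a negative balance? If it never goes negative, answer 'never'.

After txn 1: Payables=0
After txn 2: Payables=0
After txn 3: Payables=-204

Answer: 3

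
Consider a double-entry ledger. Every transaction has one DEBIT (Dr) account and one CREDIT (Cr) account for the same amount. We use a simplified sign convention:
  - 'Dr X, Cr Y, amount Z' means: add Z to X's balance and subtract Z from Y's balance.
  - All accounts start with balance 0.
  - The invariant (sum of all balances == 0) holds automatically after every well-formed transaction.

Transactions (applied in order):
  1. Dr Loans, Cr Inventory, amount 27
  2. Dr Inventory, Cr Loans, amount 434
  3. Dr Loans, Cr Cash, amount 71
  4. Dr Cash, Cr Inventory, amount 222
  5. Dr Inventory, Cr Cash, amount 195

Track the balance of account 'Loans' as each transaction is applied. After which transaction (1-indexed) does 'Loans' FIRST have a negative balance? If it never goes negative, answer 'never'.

Answer: 2

Derivation:
After txn 1: Loans=27
After txn 2: Loans=-407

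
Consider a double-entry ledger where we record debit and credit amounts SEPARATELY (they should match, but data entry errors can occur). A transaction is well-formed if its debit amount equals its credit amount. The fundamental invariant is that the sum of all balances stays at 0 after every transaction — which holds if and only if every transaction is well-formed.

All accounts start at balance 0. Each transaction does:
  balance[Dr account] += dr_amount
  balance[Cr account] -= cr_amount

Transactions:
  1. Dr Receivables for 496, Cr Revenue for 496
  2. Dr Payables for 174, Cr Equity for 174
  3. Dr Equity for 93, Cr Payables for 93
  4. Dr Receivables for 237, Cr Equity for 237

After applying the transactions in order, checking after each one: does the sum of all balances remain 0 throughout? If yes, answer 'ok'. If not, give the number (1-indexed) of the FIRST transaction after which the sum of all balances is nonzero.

After txn 1: dr=496 cr=496 sum_balances=0
After txn 2: dr=174 cr=174 sum_balances=0
After txn 3: dr=93 cr=93 sum_balances=0
After txn 4: dr=237 cr=237 sum_balances=0

Answer: ok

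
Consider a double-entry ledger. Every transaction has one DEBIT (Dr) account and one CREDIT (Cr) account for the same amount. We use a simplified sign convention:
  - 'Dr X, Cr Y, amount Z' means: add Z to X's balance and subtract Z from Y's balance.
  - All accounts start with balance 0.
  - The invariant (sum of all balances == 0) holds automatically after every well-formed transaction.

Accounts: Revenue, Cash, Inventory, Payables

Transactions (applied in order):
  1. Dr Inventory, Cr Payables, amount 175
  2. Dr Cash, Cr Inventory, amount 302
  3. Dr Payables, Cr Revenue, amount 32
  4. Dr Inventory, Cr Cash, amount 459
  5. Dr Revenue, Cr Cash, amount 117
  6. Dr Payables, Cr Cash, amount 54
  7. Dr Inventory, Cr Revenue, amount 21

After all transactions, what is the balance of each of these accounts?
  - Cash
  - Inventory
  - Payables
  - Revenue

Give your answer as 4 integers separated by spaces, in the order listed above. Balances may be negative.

After txn 1 (Dr Inventory, Cr Payables, amount 175): Inventory=175 Payables=-175
After txn 2 (Dr Cash, Cr Inventory, amount 302): Cash=302 Inventory=-127 Payables=-175
After txn 3 (Dr Payables, Cr Revenue, amount 32): Cash=302 Inventory=-127 Payables=-143 Revenue=-32
After txn 4 (Dr Inventory, Cr Cash, amount 459): Cash=-157 Inventory=332 Payables=-143 Revenue=-32
After txn 5 (Dr Revenue, Cr Cash, amount 117): Cash=-274 Inventory=332 Payables=-143 Revenue=85
After txn 6 (Dr Payables, Cr Cash, amount 54): Cash=-328 Inventory=332 Payables=-89 Revenue=85
After txn 7 (Dr Inventory, Cr Revenue, amount 21): Cash=-328 Inventory=353 Payables=-89 Revenue=64

Answer: -328 353 -89 64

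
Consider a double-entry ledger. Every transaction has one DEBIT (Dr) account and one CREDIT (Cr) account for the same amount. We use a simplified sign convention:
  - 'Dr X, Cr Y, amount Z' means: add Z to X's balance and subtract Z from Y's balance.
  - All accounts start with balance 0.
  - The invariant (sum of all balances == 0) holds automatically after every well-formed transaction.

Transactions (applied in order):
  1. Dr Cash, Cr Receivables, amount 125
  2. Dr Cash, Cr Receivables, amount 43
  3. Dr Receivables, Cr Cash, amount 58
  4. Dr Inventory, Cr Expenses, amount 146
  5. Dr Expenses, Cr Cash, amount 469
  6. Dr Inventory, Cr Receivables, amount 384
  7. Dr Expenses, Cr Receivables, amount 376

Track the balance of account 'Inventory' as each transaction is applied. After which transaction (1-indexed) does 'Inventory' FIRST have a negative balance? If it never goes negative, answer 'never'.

After txn 1: Inventory=0
After txn 2: Inventory=0
After txn 3: Inventory=0
After txn 4: Inventory=146
After txn 5: Inventory=146
After txn 6: Inventory=530
After txn 7: Inventory=530

Answer: never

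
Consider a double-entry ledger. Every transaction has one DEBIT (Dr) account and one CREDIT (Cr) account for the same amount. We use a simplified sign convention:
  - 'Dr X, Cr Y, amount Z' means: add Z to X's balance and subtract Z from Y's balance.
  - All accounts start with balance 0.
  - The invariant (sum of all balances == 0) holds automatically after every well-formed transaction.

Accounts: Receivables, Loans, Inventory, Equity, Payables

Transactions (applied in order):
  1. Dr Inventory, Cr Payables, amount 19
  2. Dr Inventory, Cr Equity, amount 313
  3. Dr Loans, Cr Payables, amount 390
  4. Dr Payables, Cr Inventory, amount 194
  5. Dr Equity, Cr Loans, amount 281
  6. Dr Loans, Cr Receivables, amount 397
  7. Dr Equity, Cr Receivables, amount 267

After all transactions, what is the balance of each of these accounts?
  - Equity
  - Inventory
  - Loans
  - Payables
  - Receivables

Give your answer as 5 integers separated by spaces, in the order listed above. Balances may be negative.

After txn 1 (Dr Inventory, Cr Payables, amount 19): Inventory=19 Payables=-19
After txn 2 (Dr Inventory, Cr Equity, amount 313): Equity=-313 Inventory=332 Payables=-19
After txn 3 (Dr Loans, Cr Payables, amount 390): Equity=-313 Inventory=332 Loans=390 Payables=-409
After txn 4 (Dr Payables, Cr Inventory, amount 194): Equity=-313 Inventory=138 Loans=390 Payables=-215
After txn 5 (Dr Equity, Cr Loans, amount 281): Equity=-32 Inventory=138 Loans=109 Payables=-215
After txn 6 (Dr Loans, Cr Receivables, amount 397): Equity=-32 Inventory=138 Loans=506 Payables=-215 Receivables=-397
After txn 7 (Dr Equity, Cr Receivables, amount 267): Equity=235 Inventory=138 Loans=506 Payables=-215 Receivables=-664

Answer: 235 138 506 -215 -664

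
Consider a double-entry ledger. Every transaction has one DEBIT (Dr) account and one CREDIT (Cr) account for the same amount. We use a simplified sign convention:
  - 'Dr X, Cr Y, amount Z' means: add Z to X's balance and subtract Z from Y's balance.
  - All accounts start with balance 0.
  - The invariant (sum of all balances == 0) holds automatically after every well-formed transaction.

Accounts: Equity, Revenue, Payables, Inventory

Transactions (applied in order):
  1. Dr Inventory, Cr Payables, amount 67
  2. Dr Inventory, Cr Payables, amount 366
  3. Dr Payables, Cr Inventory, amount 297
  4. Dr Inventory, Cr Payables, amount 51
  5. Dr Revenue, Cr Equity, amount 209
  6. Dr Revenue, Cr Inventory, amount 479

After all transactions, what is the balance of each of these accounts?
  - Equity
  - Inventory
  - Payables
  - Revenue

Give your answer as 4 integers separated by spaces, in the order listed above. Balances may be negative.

After txn 1 (Dr Inventory, Cr Payables, amount 67): Inventory=67 Payables=-67
After txn 2 (Dr Inventory, Cr Payables, amount 366): Inventory=433 Payables=-433
After txn 3 (Dr Payables, Cr Inventory, amount 297): Inventory=136 Payables=-136
After txn 4 (Dr Inventory, Cr Payables, amount 51): Inventory=187 Payables=-187
After txn 5 (Dr Revenue, Cr Equity, amount 209): Equity=-209 Inventory=187 Payables=-187 Revenue=209
After txn 6 (Dr Revenue, Cr Inventory, amount 479): Equity=-209 Inventory=-292 Payables=-187 Revenue=688

Answer: -209 -292 -187 688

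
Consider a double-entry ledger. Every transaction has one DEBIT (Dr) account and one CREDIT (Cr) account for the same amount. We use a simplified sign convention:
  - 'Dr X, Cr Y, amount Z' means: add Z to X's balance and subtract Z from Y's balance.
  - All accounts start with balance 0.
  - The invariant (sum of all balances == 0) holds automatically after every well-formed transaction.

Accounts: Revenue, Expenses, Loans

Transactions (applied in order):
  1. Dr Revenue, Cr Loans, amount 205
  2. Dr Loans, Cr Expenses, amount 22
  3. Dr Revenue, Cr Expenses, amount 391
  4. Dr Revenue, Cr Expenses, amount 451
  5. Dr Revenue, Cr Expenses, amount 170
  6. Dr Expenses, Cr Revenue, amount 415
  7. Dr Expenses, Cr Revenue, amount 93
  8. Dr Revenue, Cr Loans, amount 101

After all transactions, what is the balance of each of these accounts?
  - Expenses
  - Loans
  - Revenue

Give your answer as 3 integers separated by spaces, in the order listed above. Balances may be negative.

After txn 1 (Dr Revenue, Cr Loans, amount 205): Loans=-205 Revenue=205
After txn 2 (Dr Loans, Cr Expenses, amount 22): Expenses=-22 Loans=-183 Revenue=205
After txn 3 (Dr Revenue, Cr Expenses, amount 391): Expenses=-413 Loans=-183 Revenue=596
After txn 4 (Dr Revenue, Cr Expenses, amount 451): Expenses=-864 Loans=-183 Revenue=1047
After txn 5 (Dr Revenue, Cr Expenses, amount 170): Expenses=-1034 Loans=-183 Revenue=1217
After txn 6 (Dr Expenses, Cr Revenue, amount 415): Expenses=-619 Loans=-183 Revenue=802
After txn 7 (Dr Expenses, Cr Revenue, amount 93): Expenses=-526 Loans=-183 Revenue=709
After txn 8 (Dr Revenue, Cr Loans, amount 101): Expenses=-526 Loans=-284 Revenue=810

Answer: -526 -284 810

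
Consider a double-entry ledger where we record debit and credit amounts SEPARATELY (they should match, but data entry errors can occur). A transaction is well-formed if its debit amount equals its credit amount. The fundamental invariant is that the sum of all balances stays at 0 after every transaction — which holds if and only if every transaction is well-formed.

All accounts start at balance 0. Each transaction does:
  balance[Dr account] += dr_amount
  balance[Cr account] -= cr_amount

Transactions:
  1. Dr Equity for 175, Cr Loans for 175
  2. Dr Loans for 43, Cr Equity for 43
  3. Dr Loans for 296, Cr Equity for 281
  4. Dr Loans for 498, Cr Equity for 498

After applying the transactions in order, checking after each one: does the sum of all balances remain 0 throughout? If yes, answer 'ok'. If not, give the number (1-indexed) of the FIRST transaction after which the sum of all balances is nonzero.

After txn 1: dr=175 cr=175 sum_balances=0
After txn 2: dr=43 cr=43 sum_balances=0
After txn 3: dr=296 cr=281 sum_balances=15
After txn 4: dr=498 cr=498 sum_balances=15

Answer: 3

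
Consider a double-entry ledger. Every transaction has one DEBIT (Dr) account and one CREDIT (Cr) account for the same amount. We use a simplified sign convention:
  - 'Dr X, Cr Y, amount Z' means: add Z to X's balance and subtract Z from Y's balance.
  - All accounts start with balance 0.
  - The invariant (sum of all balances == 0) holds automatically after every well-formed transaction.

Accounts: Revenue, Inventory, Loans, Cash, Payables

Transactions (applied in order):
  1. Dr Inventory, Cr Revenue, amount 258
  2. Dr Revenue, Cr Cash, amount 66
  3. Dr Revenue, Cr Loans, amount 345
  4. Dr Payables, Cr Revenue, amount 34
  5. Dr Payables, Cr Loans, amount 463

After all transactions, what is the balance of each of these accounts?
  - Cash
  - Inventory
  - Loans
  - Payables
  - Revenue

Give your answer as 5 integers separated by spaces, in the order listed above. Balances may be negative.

After txn 1 (Dr Inventory, Cr Revenue, amount 258): Inventory=258 Revenue=-258
After txn 2 (Dr Revenue, Cr Cash, amount 66): Cash=-66 Inventory=258 Revenue=-192
After txn 3 (Dr Revenue, Cr Loans, amount 345): Cash=-66 Inventory=258 Loans=-345 Revenue=153
After txn 4 (Dr Payables, Cr Revenue, amount 34): Cash=-66 Inventory=258 Loans=-345 Payables=34 Revenue=119
After txn 5 (Dr Payables, Cr Loans, amount 463): Cash=-66 Inventory=258 Loans=-808 Payables=497 Revenue=119

Answer: -66 258 -808 497 119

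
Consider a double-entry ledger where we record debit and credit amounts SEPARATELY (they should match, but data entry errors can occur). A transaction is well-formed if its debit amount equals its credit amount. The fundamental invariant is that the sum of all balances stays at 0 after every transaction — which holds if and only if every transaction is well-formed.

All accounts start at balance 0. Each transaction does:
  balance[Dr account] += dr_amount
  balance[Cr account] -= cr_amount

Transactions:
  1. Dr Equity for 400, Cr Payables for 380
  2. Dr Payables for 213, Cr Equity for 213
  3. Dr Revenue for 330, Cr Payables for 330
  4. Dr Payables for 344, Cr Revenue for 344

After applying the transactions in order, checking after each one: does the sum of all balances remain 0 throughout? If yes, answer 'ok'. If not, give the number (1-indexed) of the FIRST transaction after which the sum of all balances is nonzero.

After txn 1: dr=400 cr=380 sum_balances=20
After txn 2: dr=213 cr=213 sum_balances=20
After txn 3: dr=330 cr=330 sum_balances=20
After txn 4: dr=344 cr=344 sum_balances=20

Answer: 1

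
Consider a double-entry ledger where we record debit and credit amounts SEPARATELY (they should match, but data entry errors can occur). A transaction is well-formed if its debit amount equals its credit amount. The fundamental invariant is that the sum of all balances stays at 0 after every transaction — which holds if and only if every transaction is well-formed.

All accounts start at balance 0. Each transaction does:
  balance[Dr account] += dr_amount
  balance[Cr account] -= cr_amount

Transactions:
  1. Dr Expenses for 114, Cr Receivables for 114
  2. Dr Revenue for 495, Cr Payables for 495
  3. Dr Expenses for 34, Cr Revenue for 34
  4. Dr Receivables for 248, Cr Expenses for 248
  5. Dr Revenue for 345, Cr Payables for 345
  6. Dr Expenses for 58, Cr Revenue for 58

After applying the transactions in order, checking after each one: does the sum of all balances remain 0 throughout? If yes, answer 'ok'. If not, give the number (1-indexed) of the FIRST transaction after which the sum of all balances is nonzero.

Answer: ok

Derivation:
After txn 1: dr=114 cr=114 sum_balances=0
After txn 2: dr=495 cr=495 sum_balances=0
After txn 3: dr=34 cr=34 sum_balances=0
After txn 4: dr=248 cr=248 sum_balances=0
After txn 5: dr=345 cr=345 sum_balances=0
After txn 6: dr=58 cr=58 sum_balances=0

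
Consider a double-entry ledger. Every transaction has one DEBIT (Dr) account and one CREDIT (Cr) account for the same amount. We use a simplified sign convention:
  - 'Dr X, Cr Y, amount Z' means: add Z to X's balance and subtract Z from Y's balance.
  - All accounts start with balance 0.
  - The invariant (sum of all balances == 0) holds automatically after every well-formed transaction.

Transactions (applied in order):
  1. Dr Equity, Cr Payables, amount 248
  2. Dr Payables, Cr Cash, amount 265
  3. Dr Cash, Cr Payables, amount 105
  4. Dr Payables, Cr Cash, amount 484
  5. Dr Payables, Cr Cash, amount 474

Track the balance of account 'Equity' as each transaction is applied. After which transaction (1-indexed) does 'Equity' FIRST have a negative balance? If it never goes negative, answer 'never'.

After txn 1: Equity=248
After txn 2: Equity=248
After txn 3: Equity=248
After txn 4: Equity=248
After txn 5: Equity=248

Answer: never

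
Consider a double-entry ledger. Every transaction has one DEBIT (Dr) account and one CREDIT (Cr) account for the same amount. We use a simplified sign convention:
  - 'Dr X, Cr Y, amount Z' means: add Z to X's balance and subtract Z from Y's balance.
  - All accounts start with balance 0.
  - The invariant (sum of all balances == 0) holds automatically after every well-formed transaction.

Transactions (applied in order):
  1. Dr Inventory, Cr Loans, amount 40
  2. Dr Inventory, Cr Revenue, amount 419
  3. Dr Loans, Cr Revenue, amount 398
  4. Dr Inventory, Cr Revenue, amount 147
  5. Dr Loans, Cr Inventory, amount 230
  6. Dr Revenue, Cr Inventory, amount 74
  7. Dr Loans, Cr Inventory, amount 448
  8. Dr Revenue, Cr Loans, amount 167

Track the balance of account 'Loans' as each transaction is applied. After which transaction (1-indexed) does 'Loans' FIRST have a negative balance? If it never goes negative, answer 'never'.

After txn 1: Loans=-40

Answer: 1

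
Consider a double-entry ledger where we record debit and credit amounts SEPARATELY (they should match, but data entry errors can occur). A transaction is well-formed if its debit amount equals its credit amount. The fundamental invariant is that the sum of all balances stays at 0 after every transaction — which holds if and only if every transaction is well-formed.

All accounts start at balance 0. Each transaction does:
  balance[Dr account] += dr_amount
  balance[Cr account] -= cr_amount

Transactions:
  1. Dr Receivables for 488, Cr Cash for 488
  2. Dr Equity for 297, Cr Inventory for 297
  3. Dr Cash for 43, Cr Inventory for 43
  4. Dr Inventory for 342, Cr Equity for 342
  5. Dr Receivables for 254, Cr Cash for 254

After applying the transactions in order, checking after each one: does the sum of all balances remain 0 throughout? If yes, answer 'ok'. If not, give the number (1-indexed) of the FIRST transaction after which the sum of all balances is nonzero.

After txn 1: dr=488 cr=488 sum_balances=0
After txn 2: dr=297 cr=297 sum_balances=0
After txn 3: dr=43 cr=43 sum_balances=0
After txn 4: dr=342 cr=342 sum_balances=0
After txn 5: dr=254 cr=254 sum_balances=0

Answer: ok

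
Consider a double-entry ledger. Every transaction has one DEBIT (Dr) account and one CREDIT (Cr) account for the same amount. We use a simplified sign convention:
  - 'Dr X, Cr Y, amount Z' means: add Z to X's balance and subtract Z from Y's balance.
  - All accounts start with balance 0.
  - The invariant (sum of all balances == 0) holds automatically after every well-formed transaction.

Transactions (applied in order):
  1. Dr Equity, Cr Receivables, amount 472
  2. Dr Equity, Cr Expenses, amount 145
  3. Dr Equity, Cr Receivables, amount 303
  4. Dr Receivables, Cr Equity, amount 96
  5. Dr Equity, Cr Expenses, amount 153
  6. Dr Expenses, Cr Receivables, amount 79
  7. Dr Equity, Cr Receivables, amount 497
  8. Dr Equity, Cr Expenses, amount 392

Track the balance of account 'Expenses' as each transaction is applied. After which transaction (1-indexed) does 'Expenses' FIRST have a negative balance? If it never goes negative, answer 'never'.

After txn 1: Expenses=0
After txn 2: Expenses=-145

Answer: 2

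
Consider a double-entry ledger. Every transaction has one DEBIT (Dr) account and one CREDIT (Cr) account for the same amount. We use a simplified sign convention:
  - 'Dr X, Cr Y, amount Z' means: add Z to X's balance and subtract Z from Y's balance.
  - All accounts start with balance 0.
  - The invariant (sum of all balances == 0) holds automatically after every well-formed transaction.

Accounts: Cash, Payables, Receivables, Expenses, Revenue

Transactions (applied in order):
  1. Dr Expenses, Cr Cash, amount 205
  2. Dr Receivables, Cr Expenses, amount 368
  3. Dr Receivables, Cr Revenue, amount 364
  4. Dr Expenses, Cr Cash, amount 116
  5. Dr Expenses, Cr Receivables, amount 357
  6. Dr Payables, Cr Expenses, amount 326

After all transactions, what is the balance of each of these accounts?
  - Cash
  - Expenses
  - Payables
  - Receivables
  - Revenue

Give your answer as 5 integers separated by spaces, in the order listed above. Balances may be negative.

Answer: -321 -16 326 375 -364

Derivation:
After txn 1 (Dr Expenses, Cr Cash, amount 205): Cash=-205 Expenses=205
After txn 2 (Dr Receivables, Cr Expenses, amount 368): Cash=-205 Expenses=-163 Receivables=368
After txn 3 (Dr Receivables, Cr Revenue, amount 364): Cash=-205 Expenses=-163 Receivables=732 Revenue=-364
After txn 4 (Dr Expenses, Cr Cash, amount 116): Cash=-321 Expenses=-47 Receivables=732 Revenue=-364
After txn 5 (Dr Expenses, Cr Receivables, amount 357): Cash=-321 Expenses=310 Receivables=375 Revenue=-364
After txn 6 (Dr Payables, Cr Expenses, amount 326): Cash=-321 Expenses=-16 Payables=326 Receivables=375 Revenue=-364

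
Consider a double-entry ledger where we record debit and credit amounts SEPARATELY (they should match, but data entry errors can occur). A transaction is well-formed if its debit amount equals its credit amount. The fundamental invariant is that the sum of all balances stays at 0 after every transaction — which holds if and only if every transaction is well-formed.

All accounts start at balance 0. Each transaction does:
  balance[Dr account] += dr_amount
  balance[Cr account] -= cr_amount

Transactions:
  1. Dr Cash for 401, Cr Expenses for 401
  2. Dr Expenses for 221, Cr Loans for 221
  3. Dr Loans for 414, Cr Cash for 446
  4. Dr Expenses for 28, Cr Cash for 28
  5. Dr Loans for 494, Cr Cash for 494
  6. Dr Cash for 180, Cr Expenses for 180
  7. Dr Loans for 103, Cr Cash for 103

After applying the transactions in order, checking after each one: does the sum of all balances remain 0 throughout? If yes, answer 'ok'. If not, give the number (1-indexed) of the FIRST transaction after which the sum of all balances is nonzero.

Answer: 3

Derivation:
After txn 1: dr=401 cr=401 sum_balances=0
After txn 2: dr=221 cr=221 sum_balances=0
After txn 3: dr=414 cr=446 sum_balances=-32
After txn 4: dr=28 cr=28 sum_balances=-32
After txn 5: dr=494 cr=494 sum_balances=-32
After txn 6: dr=180 cr=180 sum_balances=-32
After txn 7: dr=103 cr=103 sum_balances=-32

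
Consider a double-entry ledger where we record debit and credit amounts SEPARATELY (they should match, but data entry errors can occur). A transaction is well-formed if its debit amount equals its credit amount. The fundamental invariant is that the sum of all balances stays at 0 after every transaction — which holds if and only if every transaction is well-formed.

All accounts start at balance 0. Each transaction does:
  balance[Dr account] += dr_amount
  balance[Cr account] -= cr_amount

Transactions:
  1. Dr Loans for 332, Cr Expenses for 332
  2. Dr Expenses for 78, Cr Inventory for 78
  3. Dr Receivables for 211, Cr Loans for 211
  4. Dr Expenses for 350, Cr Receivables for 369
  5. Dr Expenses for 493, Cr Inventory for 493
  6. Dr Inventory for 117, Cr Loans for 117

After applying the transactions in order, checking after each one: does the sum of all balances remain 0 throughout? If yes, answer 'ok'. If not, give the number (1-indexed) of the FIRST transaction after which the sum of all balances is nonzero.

Answer: 4

Derivation:
After txn 1: dr=332 cr=332 sum_balances=0
After txn 2: dr=78 cr=78 sum_balances=0
After txn 3: dr=211 cr=211 sum_balances=0
After txn 4: dr=350 cr=369 sum_balances=-19
After txn 5: dr=493 cr=493 sum_balances=-19
After txn 6: dr=117 cr=117 sum_balances=-19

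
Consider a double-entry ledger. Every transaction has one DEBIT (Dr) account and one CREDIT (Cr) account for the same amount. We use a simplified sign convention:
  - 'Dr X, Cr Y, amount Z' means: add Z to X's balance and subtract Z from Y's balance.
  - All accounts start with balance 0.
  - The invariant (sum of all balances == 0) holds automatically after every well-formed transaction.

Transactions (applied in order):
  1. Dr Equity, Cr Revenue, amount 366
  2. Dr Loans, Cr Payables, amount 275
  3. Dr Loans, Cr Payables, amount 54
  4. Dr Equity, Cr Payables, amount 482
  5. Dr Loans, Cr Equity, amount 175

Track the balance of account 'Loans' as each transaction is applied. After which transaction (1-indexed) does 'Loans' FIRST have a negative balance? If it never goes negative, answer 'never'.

Answer: never

Derivation:
After txn 1: Loans=0
After txn 2: Loans=275
After txn 3: Loans=329
After txn 4: Loans=329
After txn 5: Loans=504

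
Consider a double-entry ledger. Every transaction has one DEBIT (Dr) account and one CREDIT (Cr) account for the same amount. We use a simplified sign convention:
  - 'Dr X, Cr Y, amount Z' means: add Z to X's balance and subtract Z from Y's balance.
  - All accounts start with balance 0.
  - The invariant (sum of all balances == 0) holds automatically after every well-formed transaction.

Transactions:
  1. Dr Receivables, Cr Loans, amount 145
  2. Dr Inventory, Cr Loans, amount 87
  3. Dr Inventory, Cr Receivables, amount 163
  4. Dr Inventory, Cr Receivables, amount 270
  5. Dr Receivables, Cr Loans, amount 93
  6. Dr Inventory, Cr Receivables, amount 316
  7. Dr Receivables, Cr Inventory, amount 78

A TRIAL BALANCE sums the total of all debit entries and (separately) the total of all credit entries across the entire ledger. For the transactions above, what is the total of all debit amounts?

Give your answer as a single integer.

Txn 1: debit+=145
Txn 2: debit+=87
Txn 3: debit+=163
Txn 4: debit+=270
Txn 5: debit+=93
Txn 6: debit+=316
Txn 7: debit+=78
Total debits = 1152

Answer: 1152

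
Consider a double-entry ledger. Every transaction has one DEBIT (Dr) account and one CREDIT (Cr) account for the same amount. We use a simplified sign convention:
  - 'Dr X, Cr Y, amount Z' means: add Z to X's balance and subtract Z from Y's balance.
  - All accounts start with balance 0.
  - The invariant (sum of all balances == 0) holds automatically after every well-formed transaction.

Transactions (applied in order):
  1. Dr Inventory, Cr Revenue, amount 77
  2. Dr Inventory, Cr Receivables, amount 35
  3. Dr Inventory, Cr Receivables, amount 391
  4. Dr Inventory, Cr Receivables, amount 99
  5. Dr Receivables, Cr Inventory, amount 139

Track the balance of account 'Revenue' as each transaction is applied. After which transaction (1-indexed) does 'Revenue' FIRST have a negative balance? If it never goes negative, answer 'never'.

Answer: 1

Derivation:
After txn 1: Revenue=-77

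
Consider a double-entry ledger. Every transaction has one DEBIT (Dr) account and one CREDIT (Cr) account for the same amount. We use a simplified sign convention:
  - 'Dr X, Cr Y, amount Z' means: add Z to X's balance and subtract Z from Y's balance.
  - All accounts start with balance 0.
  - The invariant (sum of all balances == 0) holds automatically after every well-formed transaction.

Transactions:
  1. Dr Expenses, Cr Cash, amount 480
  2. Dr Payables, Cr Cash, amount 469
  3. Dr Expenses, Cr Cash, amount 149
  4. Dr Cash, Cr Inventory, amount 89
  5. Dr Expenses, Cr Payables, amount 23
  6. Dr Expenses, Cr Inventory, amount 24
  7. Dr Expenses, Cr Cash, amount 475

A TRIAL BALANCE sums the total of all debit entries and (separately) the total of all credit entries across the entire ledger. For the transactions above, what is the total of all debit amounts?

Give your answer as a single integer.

Answer: 1709

Derivation:
Txn 1: debit+=480
Txn 2: debit+=469
Txn 3: debit+=149
Txn 4: debit+=89
Txn 5: debit+=23
Txn 6: debit+=24
Txn 7: debit+=475
Total debits = 1709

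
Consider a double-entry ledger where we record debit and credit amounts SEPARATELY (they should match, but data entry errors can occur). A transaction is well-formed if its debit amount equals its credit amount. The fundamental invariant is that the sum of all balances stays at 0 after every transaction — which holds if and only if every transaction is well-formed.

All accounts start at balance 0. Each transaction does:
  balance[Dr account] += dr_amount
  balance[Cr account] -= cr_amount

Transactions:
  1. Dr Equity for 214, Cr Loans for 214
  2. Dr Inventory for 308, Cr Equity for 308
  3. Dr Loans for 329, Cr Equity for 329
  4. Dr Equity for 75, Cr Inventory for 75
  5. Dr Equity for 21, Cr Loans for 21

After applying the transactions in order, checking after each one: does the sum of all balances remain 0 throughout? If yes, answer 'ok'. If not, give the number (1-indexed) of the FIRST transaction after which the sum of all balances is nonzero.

Answer: ok

Derivation:
After txn 1: dr=214 cr=214 sum_balances=0
After txn 2: dr=308 cr=308 sum_balances=0
After txn 3: dr=329 cr=329 sum_balances=0
After txn 4: dr=75 cr=75 sum_balances=0
After txn 5: dr=21 cr=21 sum_balances=0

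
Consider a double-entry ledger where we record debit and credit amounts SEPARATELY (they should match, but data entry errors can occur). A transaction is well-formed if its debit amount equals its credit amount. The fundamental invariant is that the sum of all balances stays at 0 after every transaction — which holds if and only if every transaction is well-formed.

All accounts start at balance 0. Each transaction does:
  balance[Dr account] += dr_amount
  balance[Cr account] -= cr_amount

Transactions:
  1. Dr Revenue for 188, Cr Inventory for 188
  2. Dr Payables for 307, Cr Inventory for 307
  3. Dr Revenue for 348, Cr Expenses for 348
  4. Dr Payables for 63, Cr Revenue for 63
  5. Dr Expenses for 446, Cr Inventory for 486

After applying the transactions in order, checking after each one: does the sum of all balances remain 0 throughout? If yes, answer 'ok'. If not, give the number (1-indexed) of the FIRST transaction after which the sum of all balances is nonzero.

Answer: 5

Derivation:
After txn 1: dr=188 cr=188 sum_balances=0
After txn 2: dr=307 cr=307 sum_balances=0
After txn 3: dr=348 cr=348 sum_balances=0
After txn 4: dr=63 cr=63 sum_balances=0
After txn 5: dr=446 cr=486 sum_balances=-40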